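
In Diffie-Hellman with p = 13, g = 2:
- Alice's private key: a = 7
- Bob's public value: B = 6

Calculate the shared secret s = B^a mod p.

Step 1: s = B^a mod p = 6^7 mod 13.
  6^1 mod 13 = 6
  6^2 mod 13 = (6 * 6) mod 13 = 10
  6^3 mod 13 = (10 * 6) mod 13 = 8
  6^4 mod 13 = (8 * 6) mod 13 = 9
  6^5 mod 13 = (9 * 6) mod 13 = 2
  6^6 mod 13 = (2 * 6) mod 13 = 12
  6^7 mod 13 = (12 * 6) mod 13 = 7
Result: shared secret = 7.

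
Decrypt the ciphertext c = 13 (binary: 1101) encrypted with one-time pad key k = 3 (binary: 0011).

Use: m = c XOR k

Step 1: XOR ciphertext with key:
  Ciphertext: 1101
  Key:        0011
  XOR:        1110
Step 2: Plaintext = 1110 = 14 in decimal.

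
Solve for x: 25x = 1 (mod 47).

Step 1: We need x such that 25 * x = 1 (mod 47).
Step 2: Using the extended Euclidean algorithm or trial:
  25 * 32 = 800 = 17 * 47 + 1.
Step 3: Since 800 mod 47 = 1, the inverse is x = 32.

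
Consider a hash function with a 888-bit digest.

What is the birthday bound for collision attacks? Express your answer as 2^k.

Step 1: The birthday paradox gives collision probability ~50% after sqrt(2^n) = 2^(n/2) hashes.
Step 2: For 888-bit output: 2^(888/2) = 2^444.
Step 3: Approximately 2^444 hash computations needed.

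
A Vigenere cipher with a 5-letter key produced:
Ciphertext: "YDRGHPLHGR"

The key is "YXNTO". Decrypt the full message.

Step 1: Key 'YXNTO' has length 5. Extended key: YXNTOYXNTO
Step 2: Decrypt each position:
  Y(24) - Y(24) = 0 = A
  D(3) - X(23) = 6 = G
  R(17) - N(13) = 4 = E
  G(6) - T(19) = 13 = N
  H(7) - O(14) = 19 = T
  P(15) - Y(24) = 17 = R
  L(11) - X(23) = 14 = O
  H(7) - N(13) = 20 = U
  G(6) - T(19) = 13 = N
  R(17) - O(14) = 3 = D
Plaintext: AGENTROUND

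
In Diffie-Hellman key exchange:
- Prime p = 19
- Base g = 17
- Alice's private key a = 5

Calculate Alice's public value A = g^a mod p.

Step 1: A = g^a mod p = 17^5 mod 19.
  17^1 mod 19 = 17
  17^2 mod 19 = (17 * 17) mod 19 = 4
  17^3 mod 19 = (4 * 17) mod 19 = 11
  17^4 mod 19 = (11 * 17) mod 19 = 16
  17^5 mod 19 = (16 * 17) mod 19 = 6
Result: A = 6.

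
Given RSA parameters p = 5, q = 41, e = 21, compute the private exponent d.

Step 1: n = 5 * 41 = 205.
Step 2: phi(n) = 4 * 40 = 160.
Step 3: Find d such that 21 * d = 1 (mod 160).
Step 4: d = 21^(-1) mod 160 = 61.
Verification: 21 * 61 = 1281 = 8 * 160 + 1.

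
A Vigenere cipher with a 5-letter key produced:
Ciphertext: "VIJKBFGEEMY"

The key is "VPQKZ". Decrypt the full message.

Step 1: Key 'VPQKZ' has length 5. Extended key: VPQKZVPQKZV
Step 2: Decrypt each position:
  V(21) - V(21) = 0 = A
  I(8) - P(15) = 19 = T
  J(9) - Q(16) = 19 = T
  K(10) - K(10) = 0 = A
  B(1) - Z(25) = 2 = C
  F(5) - V(21) = 10 = K
  G(6) - P(15) = 17 = R
  E(4) - Q(16) = 14 = O
  E(4) - K(10) = 20 = U
  M(12) - Z(25) = 13 = N
  Y(24) - V(21) = 3 = D
Plaintext: ATTACKROUND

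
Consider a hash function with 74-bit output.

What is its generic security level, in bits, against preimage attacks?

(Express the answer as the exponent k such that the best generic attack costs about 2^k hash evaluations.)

Step 1: The hash has a 74-bit output.
Step 2: Preimage resistance means: given a digest h(x), it should be infeasible to find any input that hashes to it.
With a 74-bit output there are 2^74 possible digests, so a generic brute-force preimage search costs about 2^74 evaluations.
Step 3: Security level = 74 bits.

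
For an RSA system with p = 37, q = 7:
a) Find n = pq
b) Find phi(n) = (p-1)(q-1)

Step 1: n = p * q = 37 * 7 = 259.
Step 2: phi(n) = (p-1)(q-1) = 36 * 6 = 216.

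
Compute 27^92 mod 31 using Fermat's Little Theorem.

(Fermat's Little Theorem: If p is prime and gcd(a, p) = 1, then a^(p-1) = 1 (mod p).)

Step 1: Since 31 is prime, by Fermat's Little Theorem: 27^30 = 1 (mod 31).
Step 2: Reduce exponent: 92 mod 30 = 2.
Step 3: So 27^92 = 27^2 (mod 31).
Step 4: 27^2 mod 31 = 16.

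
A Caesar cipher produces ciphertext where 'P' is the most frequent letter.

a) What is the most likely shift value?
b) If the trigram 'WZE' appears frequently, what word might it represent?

Step 1: In English, 'E' is the most frequent letter (12.7%).
Step 2: The most frequent ciphertext letter is 'P' (position 15).
Step 3: Shift = (15 - 4) mod 26 = 11.
Step 4: Decrypt 'WZE' by shifting back 11:
  W -> L
  Z -> O
  E -> T
Step 5: 'WZE' decrypts to 'LOT'.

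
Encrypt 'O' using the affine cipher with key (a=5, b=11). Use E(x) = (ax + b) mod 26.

Step 1: Convert 'O' to number: x = 14.
Step 2: E(14) = (5 * 14 + 11) mod 26 = 81 mod 26 = 3.
Step 3: Convert 3 back to letter: D.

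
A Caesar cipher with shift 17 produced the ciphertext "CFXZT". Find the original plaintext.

Step 1: Reverse the shift by subtracting 17 from each letter position.
  C (position 2) -> position (2-17) mod 26 = 11 -> L
  F (position 5) -> position (5-17) mod 26 = 14 -> O
  X (position 23) -> position (23-17) mod 26 = 6 -> G
  Z (position 25) -> position (25-17) mod 26 = 8 -> I
  T (position 19) -> position (19-17) mod 26 = 2 -> C
Decrypted message: LOGIC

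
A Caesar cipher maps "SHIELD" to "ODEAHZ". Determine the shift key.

Step 1: Compare first letters: S (position 18) -> O (position 14).
Step 2: Shift = (14 - 18) mod 26 = 22.
The shift value is 22.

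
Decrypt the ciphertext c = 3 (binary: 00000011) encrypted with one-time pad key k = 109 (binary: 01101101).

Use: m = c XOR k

Step 1: XOR ciphertext with key:
  Ciphertext: 00000011
  Key:        01101101
  XOR:        01101110
Step 2: Plaintext = 01101110 = 110 in decimal.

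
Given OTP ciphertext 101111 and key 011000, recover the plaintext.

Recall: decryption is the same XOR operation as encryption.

Step 1: XOR ciphertext with key:
  Ciphertext: 101111
  Key:        011000
  XOR:        110111
Step 2: Plaintext = 110111 = 55 in decimal.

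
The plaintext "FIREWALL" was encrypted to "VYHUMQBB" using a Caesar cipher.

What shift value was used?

Step 1: Compare first letters: F (position 5) -> V (position 21).
Step 2: Shift = (21 - 5) mod 26 = 16.
The shift value is 16.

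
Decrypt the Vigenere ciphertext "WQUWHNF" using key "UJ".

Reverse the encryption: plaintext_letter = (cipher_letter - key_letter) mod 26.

Step 1: Extend key: UJUJUJU
Step 2: Decrypt each letter (c - k) mod 26:
  W(22) - U(20) = (22-20) mod 26 = 2 = C
  Q(16) - J(9) = (16-9) mod 26 = 7 = H
  U(20) - U(20) = (20-20) mod 26 = 0 = A
  W(22) - J(9) = (22-9) mod 26 = 13 = N
  H(7) - U(20) = (7-20) mod 26 = 13 = N
  N(13) - J(9) = (13-9) mod 26 = 4 = E
  F(5) - U(20) = (5-20) mod 26 = 11 = L
Plaintext: CHANNEL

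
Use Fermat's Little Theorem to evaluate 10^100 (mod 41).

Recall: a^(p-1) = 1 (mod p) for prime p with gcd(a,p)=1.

Step 1: Since 41 is prime, by Fermat's Little Theorem: 10^40 = 1 (mod 41).
Step 2: Reduce exponent: 100 mod 40 = 20.
Step 3: So 10^100 = 10^20 (mod 41).
Step 4: 10^20 mod 41 = 1.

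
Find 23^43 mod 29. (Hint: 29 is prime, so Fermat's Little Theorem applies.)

Step 1: Since 29 is prime, by Fermat's Little Theorem: 23^28 = 1 (mod 29).
Step 2: Reduce exponent: 43 mod 28 = 15.
Step 3: So 23^43 = 23^15 (mod 29).
Step 4: 23^15 mod 29 = 23.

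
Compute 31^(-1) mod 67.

Step 1: We need x such that 31 * x = 1 (mod 67).
Step 2: Using the extended Euclidean algorithm or trial:
  31 * 13 = 403 = 6 * 67 + 1.
Step 3: Since 403 mod 67 = 1, the inverse is x = 13.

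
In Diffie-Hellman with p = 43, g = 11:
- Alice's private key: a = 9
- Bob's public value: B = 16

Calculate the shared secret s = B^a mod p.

Step 1: s = B^a mod p = 16^9 mod 43.
  16^1 mod 43 = 16
  16^2 mod 43 = (16 * 16) mod 43 = 41
  16^3 mod 43 = (41 * 16) mod 43 = 11
  16^4 mod 43 = (11 * 16) mod 43 = 4
  16^5 mod 43 = (4 * 16) mod 43 = 21
  16^6 mod 43 = (21 * 16) mod 43 = 35
  16^7 mod 43 = (35 * 16) mod 43 = 1
  16^8 mod 43 = (1 * 16) mod 43 = 16
  16^9 mod 43 = (16 * 16) mod 43 = 41
Result: shared secret = 41.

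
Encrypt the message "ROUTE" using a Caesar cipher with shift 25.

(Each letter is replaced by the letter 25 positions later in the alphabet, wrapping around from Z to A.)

Step 1: For each letter, shift forward by 25 positions (mod 26).
  R (position 17) -> position (17+25) mod 26 = 16 -> Q
  O (position 14) -> position (14+25) mod 26 = 13 -> N
  U (position 20) -> position (20+25) mod 26 = 19 -> T
  T (position 19) -> position (19+25) mod 26 = 18 -> S
  E (position 4) -> position (4+25) mod 26 = 3 -> D
Result: QNTSD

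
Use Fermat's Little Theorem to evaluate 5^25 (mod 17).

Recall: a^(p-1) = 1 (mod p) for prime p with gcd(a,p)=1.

Step 1: Since 17 is prime, by Fermat's Little Theorem: 5^16 = 1 (mod 17).
Step 2: Reduce exponent: 25 mod 16 = 9.
Step 3: So 5^25 = 5^9 (mod 17).
Step 4: 5^9 mod 17 = 12.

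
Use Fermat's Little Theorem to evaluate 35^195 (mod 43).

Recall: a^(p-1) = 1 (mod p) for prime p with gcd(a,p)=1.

Step 1: Since 43 is prime, by Fermat's Little Theorem: 35^42 = 1 (mod 43).
Step 2: Reduce exponent: 195 mod 42 = 27.
Step 3: So 35^195 = 35^27 (mod 43).
Step 4: 35^27 mod 43 = 16.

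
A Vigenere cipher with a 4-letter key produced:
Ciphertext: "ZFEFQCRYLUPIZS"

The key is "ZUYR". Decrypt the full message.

Step 1: Key 'ZUYR' has length 4. Extended key: ZUYRZUYRZUYRZU
Step 2: Decrypt each position:
  Z(25) - Z(25) = 0 = A
  F(5) - U(20) = 11 = L
  E(4) - Y(24) = 6 = G
  F(5) - R(17) = 14 = O
  Q(16) - Z(25) = 17 = R
  C(2) - U(20) = 8 = I
  R(17) - Y(24) = 19 = T
  Y(24) - R(17) = 7 = H
  L(11) - Z(25) = 12 = M
  U(20) - U(20) = 0 = A
  P(15) - Y(24) = 17 = R
  I(8) - R(17) = 17 = R
  Z(25) - Z(25) = 0 = A
  S(18) - U(20) = 24 = Y
Plaintext: ALGORITHMARRAY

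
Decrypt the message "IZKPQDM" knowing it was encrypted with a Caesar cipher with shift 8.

Step 1: Reverse the shift by subtracting 8 from each letter position.
  I (position 8) -> position (8-8) mod 26 = 0 -> A
  Z (position 25) -> position (25-8) mod 26 = 17 -> R
  K (position 10) -> position (10-8) mod 26 = 2 -> C
  P (position 15) -> position (15-8) mod 26 = 7 -> H
  Q (position 16) -> position (16-8) mod 26 = 8 -> I
  D (position 3) -> position (3-8) mod 26 = 21 -> V
  M (position 12) -> position (12-8) mod 26 = 4 -> E
Decrypted message: ARCHIVE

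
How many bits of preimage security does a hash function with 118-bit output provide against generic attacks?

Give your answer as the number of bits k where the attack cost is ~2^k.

Step 1: The hash has a 118-bit output.
Step 2: Preimage resistance means: given a digest h(x), it should be infeasible to find any input that hashes to it.
With a 118-bit output there are 2^118 possible digests, so a generic brute-force preimage search costs about 2^118 evaluations.
Step 3: Security level = 118 bits.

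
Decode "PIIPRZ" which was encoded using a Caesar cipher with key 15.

Step 1: Reverse the shift by subtracting 15 from each letter position.
  P (position 15) -> position (15-15) mod 26 = 0 -> A
  I (position 8) -> position (8-15) mod 26 = 19 -> T
  I (position 8) -> position (8-15) mod 26 = 19 -> T
  P (position 15) -> position (15-15) mod 26 = 0 -> A
  R (position 17) -> position (17-15) mod 26 = 2 -> C
  Z (position 25) -> position (25-15) mod 26 = 10 -> K
Decrypted message: ATTACK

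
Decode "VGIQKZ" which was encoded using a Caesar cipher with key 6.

Step 1: Reverse the shift by subtracting 6 from each letter position.
  V (position 21) -> position (21-6) mod 26 = 15 -> P
  G (position 6) -> position (6-6) mod 26 = 0 -> A
  I (position 8) -> position (8-6) mod 26 = 2 -> C
  Q (position 16) -> position (16-6) mod 26 = 10 -> K
  K (position 10) -> position (10-6) mod 26 = 4 -> E
  Z (position 25) -> position (25-6) mod 26 = 19 -> T
Decrypted message: PACKET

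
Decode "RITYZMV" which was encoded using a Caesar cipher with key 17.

Step 1: Reverse the shift by subtracting 17 from each letter position.
  R (position 17) -> position (17-17) mod 26 = 0 -> A
  I (position 8) -> position (8-17) mod 26 = 17 -> R
  T (position 19) -> position (19-17) mod 26 = 2 -> C
  Y (position 24) -> position (24-17) mod 26 = 7 -> H
  Z (position 25) -> position (25-17) mod 26 = 8 -> I
  M (position 12) -> position (12-17) mod 26 = 21 -> V
  V (position 21) -> position (21-17) mod 26 = 4 -> E
Decrypted message: ARCHIVE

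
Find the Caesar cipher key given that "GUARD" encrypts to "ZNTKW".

Step 1: Compare first letters: G (position 6) -> Z (position 25).
Step 2: Shift = (25 - 6) mod 26 = 19.
The shift value is 19.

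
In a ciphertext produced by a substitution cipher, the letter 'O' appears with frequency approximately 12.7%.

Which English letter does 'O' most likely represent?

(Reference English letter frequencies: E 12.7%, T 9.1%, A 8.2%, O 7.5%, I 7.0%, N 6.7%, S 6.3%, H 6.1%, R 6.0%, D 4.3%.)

Step 1: The observed frequency is 12.7%.
Step 2: Compare with English frequencies:
  E: 12.7% (difference: 0.0%) <-- closest
  T: 9.1% (difference: 3.6%)
  A: 8.2% (difference: 4.5%)
  O: 7.5% (difference: 5.2%)
  I: 7.0% (difference: 5.7%)
  N: 6.7% (difference: 6.0%)
  S: 6.3% (difference: 6.4%)
  H: 6.1% (difference: 6.6%)
  R: 6.0% (difference: 6.7%)
  D: 4.3% (difference: 8.4%)
Step 3: 'O' most likely represents 'E' (frequency 12.7%).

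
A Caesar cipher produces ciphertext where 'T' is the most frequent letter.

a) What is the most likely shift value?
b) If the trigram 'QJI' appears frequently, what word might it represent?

Step 1: In English, 'E' is the most frequent letter (12.7%).
Step 2: The most frequent ciphertext letter is 'T' (position 19).
Step 3: Shift = (19 - 4) mod 26 = 15.
Step 4: Decrypt 'QJI' by shifting back 15:
  Q -> B
  J -> U
  I -> T
Step 5: 'QJI' decrypts to 'BUT'.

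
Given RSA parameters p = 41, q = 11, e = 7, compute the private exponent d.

Step 1: n = 41 * 11 = 451.
Step 2: phi(n) = 40 * 10 = 400.
Step 3: Find d such that 7 * d = 1 (mod 400).
Step 4: d = 7^(-1) mod 400 = 343.
Verification: 7 * 343 = 2401 = 6 * 400 + 1.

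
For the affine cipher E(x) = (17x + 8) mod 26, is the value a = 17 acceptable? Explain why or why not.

Step 1: Compute gcd(17, 26).
Step 2: gcd(17, 26) = 1.
Since gcd = 1, 17 is coprime with 26, so it is a valid key.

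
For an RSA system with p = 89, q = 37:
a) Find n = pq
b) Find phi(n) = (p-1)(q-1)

Step 1: n = p * q = 89 * 37 = 3293.
Step 2: phi(n) = (p-1)(q-1) = 88 * 36 = 3168.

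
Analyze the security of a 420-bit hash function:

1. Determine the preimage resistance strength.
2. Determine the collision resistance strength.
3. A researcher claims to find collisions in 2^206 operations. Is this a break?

Step 1: Preimage resistance requires brute-force of 2^420 operations.
Step 2: Collision resistance (birthday bound) = 2^(420/2) = 2^210.
Step 3: The claimed attack costs 2^206 operations.
Step 4: Since 2^206 < 2^210, the claimed attack beats the generic birthday bound, so collision resistance is broken.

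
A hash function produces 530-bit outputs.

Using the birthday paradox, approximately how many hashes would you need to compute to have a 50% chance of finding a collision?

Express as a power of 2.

Step 1: The birthday paradox gives collision probability ~50% after sqrt(2^n) = 2^(n/2) hashes.
Step 2: For 530-bit output: 2^(530/2) = 2^265.
Step 3: Approximately 2^265 hash computations needed.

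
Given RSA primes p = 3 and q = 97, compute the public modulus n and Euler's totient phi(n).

Step 1: n = p * q = 3 * 97 = 291.
Step 2: phi(n) = (p-1)(q-1) = 2 * 96 = 192.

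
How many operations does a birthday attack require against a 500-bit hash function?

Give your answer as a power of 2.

Step 1: The birthday paradox gives collision probability ~50% after sqrt(2^n) = 2^(n/2) hashes.
Step 2: For 500-bit output: 2^(500/2) = 2^250.
Step 3: Approximately 2^250 hash computations needed.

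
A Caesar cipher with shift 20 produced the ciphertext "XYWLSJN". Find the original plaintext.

Step 1: Reverse the shift by subtracting 20 from each letter position.
  X (position 23) -> position (23-20) mod 26 = 3 -> D
  Y (position 24) -> position (24-20) mod 26 = 4 -> E
  W (position 22) -> position (22-20) mod 26 = 2 -> C
  L (position 11) -> position (11-20) mod 26 = 17 -> R
  S (position 18) -> position (18-20) mod 26 = 24 -> Y
  J (position 9) -> position (9-20) mod 26 = 15 -> P
  N (position 13) -> position (13-20) mod 26 = 19 -> T
Decrypted message: DECRYPT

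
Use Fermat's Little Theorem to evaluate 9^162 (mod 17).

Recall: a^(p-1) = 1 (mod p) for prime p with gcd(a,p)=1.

Step 1: Since 17 is prime, by Fermat's Little Theorem: 9^16 = 1 (mod 17).
Step 2: Reduce exponent: 162 mod 16 = 2.
Step 3: So 9^162 = 9^2 (mod 17).
Step 4: 9^2 mod 17 = 13.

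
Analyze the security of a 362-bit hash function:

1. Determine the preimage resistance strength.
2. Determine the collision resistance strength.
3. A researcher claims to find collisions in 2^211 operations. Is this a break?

Step 1: Preimage resistance requires brute-force of 2^362 operations.
Step 2: Collision resistance (birthday bound) = 2^(362/2) = 2^181.
Step 3: The claimed attack costs 2^211 operations.
Step 4: Since 2^211 >= 2^181, the claimed attack is no faster than the generic birthday attack, so this does not break collision resistance.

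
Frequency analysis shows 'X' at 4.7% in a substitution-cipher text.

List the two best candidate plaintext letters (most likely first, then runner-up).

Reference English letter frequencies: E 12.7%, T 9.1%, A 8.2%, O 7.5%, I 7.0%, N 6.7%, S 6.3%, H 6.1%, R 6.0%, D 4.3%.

Step 1: Observed frequency of 'X' is 4.7%.
Step 2: Compute distances to each reference frequency and sort:
  D (4.3%): difference = 0.4% <-- BEST
  R (6.0%): difference = 1.3% <-- RUNNER-UP
  H (6.1%): difference = 1.4%
  S (6.3%): difference = 1.6%
  N (6.7%): difference = 2.0%
Step 3: Most likely is 'D' (4.3%, diff 0.4%); second most likely is 'R' (6.0%, diff 1.3%).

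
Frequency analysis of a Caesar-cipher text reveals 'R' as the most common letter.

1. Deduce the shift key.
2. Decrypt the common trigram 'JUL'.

Step 1: In English, 'E' is the most frequent letter (12.7%).
Step 2: The most frequent ciphertext letter is 'R' (position 17).
Step 3: Shift = (17 - 4) mod 26 = 13.
Step 4: Decrypt 'JUL' by shifting back 13:
  J -> W
  U -> H
  L -> Y
Step 5: 'JUL' decrypts to 'WHY'.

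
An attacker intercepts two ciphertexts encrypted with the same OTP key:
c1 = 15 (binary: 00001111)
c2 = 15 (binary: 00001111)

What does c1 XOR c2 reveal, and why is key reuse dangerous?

Step 1: c1 XOR c2 = (m1 XOR k) XOR (m2 XOR k).
Step 2: By XOR associativity/commutativity: = m1 XOR m2 XOR k XOR k = m1 XOR m2.
Step 3: 00001111 XOR 00001111 = 00000000 = 0.
Step 4: The key cancels out! An attacker learns m1 XOR m2 = 0, revealing the relationship between plaintexts.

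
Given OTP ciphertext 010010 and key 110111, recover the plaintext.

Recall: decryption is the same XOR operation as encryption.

Step 1: XOR ciphertext with key:
  Ciphertext: 010010
  Key:        110111
  XOR:        100101
Step 2: Plaintext = 100101 = 37 in decimal.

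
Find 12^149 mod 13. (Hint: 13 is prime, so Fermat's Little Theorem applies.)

Step 1: Since 13 is prime, by Fermat's Little Theorem: 12^12 = 1 (mod 13).
Step 2: Reduce exponent: 149 mod 12 = 5.
Step 3: So 12^149 = 12^5 (mod 13).
Step 4: 12^5 mod 13 = 12.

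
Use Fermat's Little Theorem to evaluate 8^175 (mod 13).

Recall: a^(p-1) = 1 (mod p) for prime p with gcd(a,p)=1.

Step 1: Since 13 is prime, by Fermat's Little Theorem: 8^12 = 1 (mod 13).
Step 2: Reduce exponent: 175 mod 12 = 7.
Step 3: So 8^175 = 8^7 (mod 13).
Step 4: 8^7 mod 13 = 5.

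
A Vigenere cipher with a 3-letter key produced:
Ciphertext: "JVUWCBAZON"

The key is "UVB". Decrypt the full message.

Step 1: Key 'UVB' has length 3. Extended key: UVBUVBUVBU
Step 2: Decrypt each position:
  J(9) - U(20) = 15 = P
  V(21) - V(21) = 0 = A
  U(20) - B(1) = 19 = T
  W(22) - U(20) = 2 = C
  C(2) - V(21) = 7 = H
  B(1) - B(1) = 0 = A
  A(0) - U(20) = 6 = G
  Z(25) - V(21) = 4 = E
  O(14) - B(1) = 13 = N
  N(13) - U(20) = 19 = T
Plaintext: PATCHAGENT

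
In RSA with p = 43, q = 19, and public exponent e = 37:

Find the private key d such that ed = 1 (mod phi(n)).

Step 1: n = 43 * 19 = 817.
Step 2: phi(n) = 42 * 18 = 756.
Step 3: Find d such that 37 * d = 1 (mod 756).
Step 4: d = 37^(-1) mod 756 = 613.
Verification: 37 * 613 = 22681 = 30 * 756 + 1.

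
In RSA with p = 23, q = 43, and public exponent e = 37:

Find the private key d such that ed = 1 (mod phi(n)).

Step 1: n = 23 * 43 = 989.
Step 2: phi(n) = 22 * 42 = 924.
Step 3: Find d such that 37 * d = 1 (mod 924).
Step 4: d = 37^(-1) mod 924 = 25.
Verification: 37 * 25 = 925 = 1 * 924 + 1.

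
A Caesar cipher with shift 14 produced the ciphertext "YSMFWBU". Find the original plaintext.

Step 1: Reverse the shift by subtracting 14 from each letter position.
  Y (position 24) -> position (24-14) mod 26 = 10 -> K
  S (position 18) -> position (18-14) mod 26 = 4 -> E
  M (position 12) -> position (12-14) mod 26 = 24 -> Y
  F (position 5) -> position (5-14) mod 26 = 17 -> R
  W (position 22) -> position (22-14) mod 26 = 8 -> I
  B (position 1) -> position (1-14) mod 26 = 13 -> N
  U (position 20) -> position (20-14) mod 26 = 6 -> G
Decrypted message: KEYRING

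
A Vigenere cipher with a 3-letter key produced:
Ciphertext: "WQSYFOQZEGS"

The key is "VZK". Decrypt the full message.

Step 1: Key 'VZK' has length 3. Extended key: VZKVZKVZKVZ
Step 2: Decrypt each position:
  W(22) - V(21) = 1 = B
  Q(16) - Z(25) = 17 = R
  S(18) - K(10) = 8 = I
  Y(24) - V(21) = 3 = D
  F(5) - Z(25) = 6 = G
  O(14) - K(10) = 4 = E
  Q(16) - V(21) = 21 = V
  Z(25) - Z(25) = 0 = A
  E(4) - K(10) = 20 = U
  G(6) - V(21) = 11 = L
  S(18) - Z(25) = 19 = T
Plaintext: BRIDGEVAULT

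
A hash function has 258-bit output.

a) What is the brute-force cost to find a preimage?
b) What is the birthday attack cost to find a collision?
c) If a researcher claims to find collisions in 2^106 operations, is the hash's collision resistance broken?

Step 1: Preimage resistance requires brute-force of 2^258 operations.
Step 2: Collision resistance (birthday bound) = 2^(258/2) = 2^129.
Step 3: The claimed attack costs 2^106 operations.
Step 4: Since 2^106 < 2^129, the claimed attack beats the generic birthday bound, so collision resistance is broken.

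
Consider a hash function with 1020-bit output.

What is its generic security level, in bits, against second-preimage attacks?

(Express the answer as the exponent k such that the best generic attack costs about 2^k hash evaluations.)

Step 1: The hash has a 1020-bit output.
Step 2: Second-preimage resistance means: given a specific input x, it should be infeasible to find a different y with h(y) = h(x).
With a 1020-bit output, a generic search for a second preimage costs about 2^1020 evaluations (each trial matches the fixed target with probability 2^-1020).
Step 3: Security level = 1020 bits.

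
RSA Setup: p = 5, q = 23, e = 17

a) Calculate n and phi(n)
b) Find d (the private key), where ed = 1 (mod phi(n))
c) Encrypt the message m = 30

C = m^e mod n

Step 1: n = 5 * 23 = 115.
Step 2: phi(n) = (5-1)(23-1) = 4 * 22 = 88.
Step 3: Find d = 17^(-1) mod 88 = 57.
  Verify: 17 * 57 = 969 = 1 (mod 88).
Step 4: C = 30^17 mod 115 = 65.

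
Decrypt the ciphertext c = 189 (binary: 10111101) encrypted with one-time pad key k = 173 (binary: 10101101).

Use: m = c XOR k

Step 1: XOR ciphertext with key:
  Ciphertext: 10111101
  Key:        10101101
  XOR:        00010000
Step 2: Plaintext = 00010000 = 16 in decimal.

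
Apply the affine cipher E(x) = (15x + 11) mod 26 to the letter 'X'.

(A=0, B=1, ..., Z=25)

Step 1: Convert 'X' to number: x = 23.
Step 2: E(23) = (15 * 23 + 11) mod 26 = 356 mod 26 = 18.
Step 3: Convert 18 back to letter: S.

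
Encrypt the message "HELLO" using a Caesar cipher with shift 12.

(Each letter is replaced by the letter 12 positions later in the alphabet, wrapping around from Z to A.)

Step 1: For each letter, shift forward by 12 positions (mod 26).
  H (position 7) -> position (7+12) mod 26 = 19 -> T
  E (position 4) -> position (4+12) mod 26 = 16 -> Q
  L (position 11) -> position (11+12) mod 26 = 23 -> X
  L (position 11) -> position (11+12) mod 26 = 23 -> X
  O (position 14) -> position (14+12) mod 26 = 0 -> A
Result: TQXXA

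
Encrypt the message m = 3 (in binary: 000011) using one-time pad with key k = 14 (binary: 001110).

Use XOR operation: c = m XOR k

Step 1: Write out the XOR operation bit by bit:
  Message: 000011
  Key:     001110
  XOR:     001101
Step 2: Convert to decimal: 001101 = 13.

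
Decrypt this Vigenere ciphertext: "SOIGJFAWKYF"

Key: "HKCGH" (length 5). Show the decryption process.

Step 1: Key 'HKCGH' has length 5. Extended key: HKCGHHKCGHH
Step 2: Decrypt each position:
  S(18) - H(7) = 11 = L
  O(14) - K(10) = 4 = E
  I(8) - C(2) = 6 = G
  G(6) - G(6) = 0 = A
  J(9) - H(7) = 2 = C
  F(5) - H(7) = 24 = Y
  A(0) - K(10) = 16 = Q
  W(22) - C(2) = 20 = U
  K(10) - G(6) = 4 = E
  Y(24) - H(7) = 17 = R
  F(5) - H(7) = 24 = Y
Plaintext: LEGACYQUERY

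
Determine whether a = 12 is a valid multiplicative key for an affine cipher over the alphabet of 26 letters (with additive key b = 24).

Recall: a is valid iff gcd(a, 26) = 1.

Step 1: Compute gcd(12, 26).
Step 2: gcd(12, 26) = 2.
Since gcd = 2 != 1, 12 shares a common factor with 26, so it cannot be used.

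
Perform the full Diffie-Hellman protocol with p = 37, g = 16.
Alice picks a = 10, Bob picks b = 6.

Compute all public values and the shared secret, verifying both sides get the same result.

Step 1: A = g^a mod p = 16^10 mod 37 = 16.
Step 2: B = g^b mod p = 16^6 mod 37 = 10.
Step 3: Alice computes s = B^a mod p = 10^10 mod 37 = 10.
Step 4: Bob computes s = A^b mod p = 16^6 mod 37 = 10.
Both sides agree: shared secret = 10.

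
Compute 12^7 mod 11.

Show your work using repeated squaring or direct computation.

Step 1: Compute 12^7 mod 11 step by step, reducing modulo 11 at each step.
  12^1 mod 11 = 1
  12^2 mod 11 = (1 * 12) mod 11 = 1
  12^3 mod 11 = (1 * 12) mod 11 = 1
  12^4 mod 11 = (1 * 12) mod 11 = 1
  12^5 mod 11 = (1 * 12) mod 11 = 1
  12^6 mod 11 = (1 * 12) mod 11 = 1
  12^7 mod 11 = (1 * 12) mod 11 = 1
Step 2: Result = 1.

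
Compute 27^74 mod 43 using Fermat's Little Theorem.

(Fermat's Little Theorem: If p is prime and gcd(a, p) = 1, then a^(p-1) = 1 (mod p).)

Step 1: Since 43 is prime, by Fermat's Little Theorem: 27^42 = 1 (mod 43).
Step 2: Reduce exponent: 74 mod 42 = 32.
Step 3: So 27^74 = 27^32 (mod 43).
Step 4: 27^32 mod 43 = 4.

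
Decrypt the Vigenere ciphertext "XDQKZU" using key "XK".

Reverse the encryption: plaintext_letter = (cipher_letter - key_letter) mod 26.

Step 1: Extend key: XKXKXK
Step 2: Decrypt each letter (c - k) mod 26:
  X(23) - X(23) = (23-23) mod 26 = 0 = A
  D(3) - K(10) = (3-10) mod 26 = 19 = T
  Q(16) - X(23) = (16-23) mod 26 = 19 = T
  K(10) - K(10) = (10-10) mod 26 = 0 = A
  Z(25) - X(23) = (25-23) mod 26 = 2 = C
  U(20) - K(10) = (20-10) mod 26 = 10 = K
Plaintext: ATTACK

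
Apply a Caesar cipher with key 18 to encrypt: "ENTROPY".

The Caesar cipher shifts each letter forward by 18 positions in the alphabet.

Step 1: For each letter, shift forward by 18 positions (mod 26).
  E (position 4) -> position (4+18) mod 26 = 22 -> W
  N (position 13) -> position (13+18) mod 26 = 5 -> F
  T (position 19) -> position (19+18) mod 26 = 11 -> L
  R (position 17) -> position (17+18) mod 26 = 9 -> J
  O (position 14) -> position (14+18) mod 26 = 6 -> G
  P (position 15) -> position (15+18) mod 26 = 7 -> H
  Y (position 24) -> position (24+18) mod 26 = 16 -> Q
Result: WFLJGHQ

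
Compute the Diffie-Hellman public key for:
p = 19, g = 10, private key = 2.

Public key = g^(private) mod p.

Step 1: A = g^a mod p = 10^2 mod 19.
  10^1 mod 19 = 10
  10^2 mod 19 = (10 * 10) mod 19 = 5
Result: A = 5.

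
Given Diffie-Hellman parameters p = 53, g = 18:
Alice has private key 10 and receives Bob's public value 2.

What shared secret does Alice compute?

Step 1: s = B^a mod p = 2^10 mod 53.
  2^1 mod 53 = 2
  2^2 mod 53 = (2 * 2) mod 53 = 4
  2^3 mod 53 = (4 * 2) mod 53 = 8
  2^4 mod 53 = (8 * 2) mod 53 = 16
  2^5 mod 53 = (16 * 2) mod 53 = 32
  2^6 mod 53 = (32 * 2) mod 53 = 11
  2^7 mod 53 = (11 * 2) mod 53 = 22
  2^8 mod 53 = (22 * 2) mod 53 = 44
  2^9 mod 53 = (44 * 2) mod 53 = 35
  2^10 mod 53 = (35 * 2) mod 53 = 17
Result: shared secret = 17.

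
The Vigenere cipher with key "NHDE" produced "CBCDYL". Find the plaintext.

Step 1: Extend key: NHDENH
Step 2: Decrypt each letter (c - k) mod 26:
  C(2) - N(13) = (2-13) mod 26 = 15 = P
  B(1) - H(7) = (1-7) mod 26 = 20 = U
  C(2) - D(3) = (2-3) mod 26 = 25 = Z
  D(3) - E(4) = (3-4) mod 26 = 25 = Z
  Y(24) - N(13) = (24-13) mod 26 = 11 = L
  L(11) - H(7) = (11-7) mod 26 = 4 = E
Plaintext: PUZZLE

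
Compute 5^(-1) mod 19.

Step 1: We need x such that 5 * x = 1 (mod 19).
Step 2: Using the extended Euclidean algorithm or trial:
  5 * 4 = 20 = 1 * 19 + 1.
Step 3: Since 20 mod 19 = 1, the inverse is x = 4.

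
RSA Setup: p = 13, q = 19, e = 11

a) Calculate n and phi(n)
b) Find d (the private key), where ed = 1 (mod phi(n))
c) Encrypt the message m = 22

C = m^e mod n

Step 1: n = 13 * 19 = 247.
Step 2: phi(n) = (13-1)(19-1) = 12 * 18 = 216.
Step 3: Find d = 11^(-1) mod 216 = 59.
  Verify: 11 * 59 = 649 = 1 (mod 216).
Step 4: C = 22^11 mod 247 = 29.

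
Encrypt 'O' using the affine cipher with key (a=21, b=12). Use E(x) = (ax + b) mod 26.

Step 1: Convert 'O' to number: x = 14.
Step 2: E(14) = (21 * 14 + 12) mod 26 = 306 mod 26 = 20.
Step 3: Convert 20 back to letter: U.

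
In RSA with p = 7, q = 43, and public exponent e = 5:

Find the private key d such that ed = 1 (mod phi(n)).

Step 1: n = 7 * 43 = 301.
Step 2: phi(n) = 6 * 42 = 252.
Step 3: Find d such that 5 * d = 1 (mod 252).
Step 4: d = 5^(-1) mod 252 = 101.
Verification: 5 * 101 = 505 = 2 * 252 + 1.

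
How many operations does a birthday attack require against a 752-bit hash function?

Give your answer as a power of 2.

Step 1: The birthday paradox gives collision probability ~50% after sqrt(2^n) = 2^(n/2) hashes.
Step 2: For 752-bit output: 2^(752/2) = 2^376.
Step 3: Approximately 2^376 hash computations needed.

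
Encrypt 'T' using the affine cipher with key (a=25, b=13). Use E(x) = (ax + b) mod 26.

Step 1: Convert 'T' to number: x = 19.
Step 2: E(19) = (25 * 19 + 13) mod 26 = 488 mod 26 = 20.
Step 3: Convert 20 back to letter: U.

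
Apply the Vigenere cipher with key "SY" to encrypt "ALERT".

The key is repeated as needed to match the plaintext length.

Step 1: Repeat key to match plaintext length:
  Plaintext: ALERT
  Key:       SYSYS
Step 2: Encrypt each letter:
  A(0) + S(18) = (0+18) mod 26 = 18 = S
  L(11) + Y(24) = (11+24) mod 26 = 9 = J
  E(4) + S(18) = (4+18) mod 26 = 22 = W
  R(17) + Y(24) = (17+24) mod 26 = 15 = P
  T(19) + S(18) = (19+18) mod 26 = 11 = L
Ciphertext: SJWPL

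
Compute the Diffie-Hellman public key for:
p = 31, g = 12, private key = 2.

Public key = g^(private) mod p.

Step 1: A = g^a mod p = 12^2 mod 31.
  12^1 mod 31 = 12
  12^2 mod 31 = (12 * 12) mod 31 = 20
Result: A = 20.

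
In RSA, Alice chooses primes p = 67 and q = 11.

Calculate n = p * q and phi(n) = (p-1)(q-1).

Step 1: n = p * q = 67 * 11 = 737.
Step 2: phi(n) = (p-1)(q-1) = 66 * 10 = 660.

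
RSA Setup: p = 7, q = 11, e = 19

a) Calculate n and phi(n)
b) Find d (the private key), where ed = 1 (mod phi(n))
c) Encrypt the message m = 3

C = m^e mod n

Step 1: n = 7 * 11 = 77.
Step 2: phi(n) = (7-1)(11-1) = 6 * 10 = 60.
Step 3: Find d = 19^(-1) mod 60 = 19.
  Verify: 19 * 19 = 361 = 1 (mod 60).
Step 4: C = 3^19 mod 77 = 59.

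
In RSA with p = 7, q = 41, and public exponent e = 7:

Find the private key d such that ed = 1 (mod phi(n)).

Step 1: n = 7 * 41 = 287.
Step 2: phi(n) = 6 * 40 = 240.
Step 3: Find d such that 7 * d = 1 (mod 240).
Step 4: d = 7^(-1) mod 240 = 103.
Verification: 7 * 103 = 721 = 3 * 240 + 1.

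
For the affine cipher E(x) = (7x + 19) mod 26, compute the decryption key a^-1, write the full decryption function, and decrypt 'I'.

Step 1: Find a^-1, the modular inverse of 7 mod 26.
Step 2: We need 7 * a^-1 = 1 (mod 26).
Step 3: 7 * 15 = 105 = 4 * 26 + 1, so a^-1 = 15.
Step 4: D(y) = 15(y - 19) mod 26.
Step 5: Apply to 'I' (y = 8): D(8) = 15 * (8 - 19) mod 26 = 15 * -11 mod 26 = 17 -> 'R'.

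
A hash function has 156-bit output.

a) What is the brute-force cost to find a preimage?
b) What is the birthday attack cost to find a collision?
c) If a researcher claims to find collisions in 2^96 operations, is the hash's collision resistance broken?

Step 1: Preimage resistance requires brute-force of 2^156 operations.
Step 2: Collision resistance (birthday bound) = 2^(156/2) = 2^78.
Step 3: The claimed attack costs 2^96 operations.
Step 4: Since 2^96 >= 2^78, the claimed attack is no faster than the generic birthday attack, so this does not break collision resistance.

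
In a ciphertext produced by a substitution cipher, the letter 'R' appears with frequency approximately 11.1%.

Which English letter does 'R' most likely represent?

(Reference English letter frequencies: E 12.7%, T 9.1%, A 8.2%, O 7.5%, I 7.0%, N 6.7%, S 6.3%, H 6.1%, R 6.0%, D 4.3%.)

Step 1: The observed frequency is 11.1%.
Step 2: Compare with English frequencies:
  E: 12.7% (difference: 1.6%) <-- closest
  T: 9.1% (difference: 2.0%)
  A: 8.2% (difference: 2.9%)
  O: 7.5% (difference: 3.6%)
  I: 7.0% (difference: 4.1%)
  N: 6.7% (difference: 4.4%)
  S: 6.3% (difference: 4.8%)
  H: 6.1% (difference: 5.0%)
  R: 6.0% (difference: 5.1%)
  D: 4.3% (difference: 6.8%)
Step 3: 'R' most likely represents 'E' (frequency 12.7%).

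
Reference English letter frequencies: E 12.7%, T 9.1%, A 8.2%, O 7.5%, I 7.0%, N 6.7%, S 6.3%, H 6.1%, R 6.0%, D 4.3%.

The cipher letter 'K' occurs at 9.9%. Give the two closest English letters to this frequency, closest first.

Step 1: Observed frequency of 'K' is 9.9%.
Step 2: Compute distances to each reference frequency and sort:
  T (9.1%): difference = 0.8% <-- BEST
  A (8.2%): difference = 1.7% <-- RUNNER-UP
  O (7.5%): difference = 2.4%
  E (12.7%): difference = 2.8%
  I (7.0%): difference = 2.9%
Step 3: Most likely is 'T' (9.1%, diff 0.8%); second most likely is 'A' (8.2%, diff 1.7%).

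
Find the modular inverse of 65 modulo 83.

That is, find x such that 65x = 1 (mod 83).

Step 1: We need x such that 65 * x = 1 (mod 83).
Step 2: Using the extended Euclidean algorithm or trial:
  65 * 23 = 1495 = 18 * 83 + 1.
Step 3: Since 1495 mod 83 = 1, the inverse is x = 23.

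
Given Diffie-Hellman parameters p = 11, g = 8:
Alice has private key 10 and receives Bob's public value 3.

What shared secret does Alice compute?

Step 1: s = B^a mod p = 3^10 mod 11.
  3^1 mod 11 = 3
  3^2 mod 11 = (3 * 3) mod 11 = 9
  3^3 mod 11 = (9 * 3) mod 11 = 5
  3^4 mod 11 = (5 * 3) mod 11 = 4
  3^5 mod 11 = (4 * 3) mod 11 = 1
  3^6 mod 11 = (1 * 3) mod 11 = 3
  3^7 mod 11 = (3 * 3) mod 11 = 9
  3^8 mod 11 = (9 * 3) mod 11 = 5
  3^9 mod 11 = (5 * 3) mod 11 = 4
  3^10 mod 11 = (4 * 3) mod 11 = 1
Result: shared secret = 1.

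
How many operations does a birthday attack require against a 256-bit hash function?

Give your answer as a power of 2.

Step 1: The birthday paradox gives collision probability ~50% after sqrt(2^n) = 2^(n/2) hashes.
Step 2: For 256-bit output: 2^(256/2) = 2^128.
Step 3: Approximately 2^128 hash computations needed.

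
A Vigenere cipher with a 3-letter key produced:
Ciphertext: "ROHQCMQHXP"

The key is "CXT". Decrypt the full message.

Step 1: Key 'CXT' has length 3. Extended key: CXTCXTCXTC
Step 2: Decrypt each position:
  R(17) - C(2) = 15 = P
  O(14) - X(23) = 17 = R
  H(7) - T(19) = 14 = O
  Q(16) - C(2) = 14 = O
  C(2) - X(23) = 5 = F
  M(12) - T(19) = 19 = T
  Q(16) - C(2) = 14 = O
  H(7) - X(23) = 10 = K
  X(23) - T(19) = 4 = E
  P(15) - C(2) = 13 = N
Plaintext: PROOFTOKEN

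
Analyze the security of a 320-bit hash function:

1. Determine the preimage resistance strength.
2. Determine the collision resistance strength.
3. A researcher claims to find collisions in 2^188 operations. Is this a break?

Step 1: Preimage resistance requires brute-force of 2^320 operations.
Step 2: Collision resistance (birthday bound) = 2^(320/2) = 2^160.
Step 3: The claimed attack costs 2^188 operations.
Step 4: Since 2^188 >= 2^160, the claimed attack is no faster than the generic birthday attack, so this does not break collision resistance.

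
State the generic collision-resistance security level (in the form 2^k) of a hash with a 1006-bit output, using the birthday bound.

Step 1: The birthday paradox gives collision probability ~50% after sqrt(2^n) = 2^(n/2) hashes.
Step 2: For 1006-bit output: 2^(1006/2) = 2^503.
Step 3: Approximately 2^503 hash computations needed.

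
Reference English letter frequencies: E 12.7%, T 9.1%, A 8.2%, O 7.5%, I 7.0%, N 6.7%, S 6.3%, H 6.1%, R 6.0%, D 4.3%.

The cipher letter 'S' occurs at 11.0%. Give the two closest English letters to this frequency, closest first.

Step 1: Observed frequency of 'S' is 11.0%.
Step 2: Compute distances to each reference frequency and sort:
  E (12.7%): difference = 1.7% <-- BEST
  T (9.1%): difference = 1.9% <-- RUNNER-UP
  A (8.2%): difference = 2.8%
  O (7.5%): difference = 3.5%
  I (7.0%): difference = 4.0%
Step 3: Most likely is 'E' (12.7%, diff 1.7%); second most likely is 'T' (9.1%, diff 1.9%).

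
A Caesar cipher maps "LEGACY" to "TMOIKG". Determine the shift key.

Step 1: Compare first letters: L (position 11) -> T (position 19).
Step 2: Shift = (19 - 11) mod 26 = 8.
The shift value is 8.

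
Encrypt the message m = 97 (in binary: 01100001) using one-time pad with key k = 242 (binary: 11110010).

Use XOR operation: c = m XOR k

Step 1: Write out the XOR operation bit by bit:
  Message: 01100001
  Key:     11110010
  XOR:     10010011
Step 2: Convert to decimal: 10010011 = 147.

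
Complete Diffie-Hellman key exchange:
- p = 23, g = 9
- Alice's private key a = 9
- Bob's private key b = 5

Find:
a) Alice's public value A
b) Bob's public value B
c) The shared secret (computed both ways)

Step 1: A = g^a mod p = 9^9 mod 23 = 2.
Step 2: B = g^b mod p = 9^5 mod 23 = 8.
Step 3: Alice computes s = B^a mod p = 8^9 mod 23 = 9.
Step 4: Bob computes s = A^b mod p = 2^5 mod 23 = 9.
Both sides agree: shared secret = 9.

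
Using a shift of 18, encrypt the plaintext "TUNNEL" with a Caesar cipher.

Step 1: For each letter, shift forward by 18 positions (mod 26).
  T (position 19) -> position (19+18) mod 26 = 11 -> L
  U (position 20) -> position (20+18) mod 26 = 12 -> M
  N (position 13) -> position (13+18) mod 26 = 5 -> F
  N (position 13) -> position (13+18) mod 26 = 5 -> F
  E (position 4) -> position (4+18) mod 26 = 22 -> W
  L (position 11) -> position (11+18) mod 26 = 3 -> D
Result: LMFFWD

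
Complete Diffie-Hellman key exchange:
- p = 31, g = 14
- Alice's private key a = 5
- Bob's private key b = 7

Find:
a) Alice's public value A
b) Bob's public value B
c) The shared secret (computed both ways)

Step 1: A = g^a mod p = 14^5 mod 31 = 5.
Step 2: B = g^b mod p = 14^7 mod 31 = 19.
Step 3: Alice computes s = B^a mod p = 19^5 mod 31 = 5.
Step 4: Bob computes s = A^b mod p = 5^7 mod 31 = 5.
Both sides agree: shared secret = 5.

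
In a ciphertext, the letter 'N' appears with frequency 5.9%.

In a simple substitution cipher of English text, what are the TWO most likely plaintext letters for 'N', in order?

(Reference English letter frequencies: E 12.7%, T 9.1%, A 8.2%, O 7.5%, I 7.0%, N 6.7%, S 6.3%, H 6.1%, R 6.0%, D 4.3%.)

Step 1: Observed frequency of 'N' is 5.9%.
Step 2: Compute distances to each reference frequency and sort:
  R (6.0%): difference = 0.1% <-- BEST
  H (6.1%): difference = 0.2% <-- RUNNER-UP
  S (6.3%): difference = 0.4%
  N (6.7%): difference = 0.8%
  I (7.0%): difference = 1.1%
Step 3: Most likely is 'R' (6.0%, diff 0.1%); second most likely is 'H' (6.1%, diff 0.2%).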